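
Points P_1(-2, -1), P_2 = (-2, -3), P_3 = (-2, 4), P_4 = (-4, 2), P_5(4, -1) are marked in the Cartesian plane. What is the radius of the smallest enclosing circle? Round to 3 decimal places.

The farthest pair is P_4–P_5 with squared distance 73. The circle on this segment as diameter has centre (0, 0.5) and r² = 73/4 = 18.25.
Check P_1: distance² to centre = 6.25 ≤ 18.25, so it lies inside.
All remaining points lie in this disk, and no smaller disk contains both endpoints, so this is the minimum enclosing circle.
r = √(18.25) ≈ 4.272.

4.272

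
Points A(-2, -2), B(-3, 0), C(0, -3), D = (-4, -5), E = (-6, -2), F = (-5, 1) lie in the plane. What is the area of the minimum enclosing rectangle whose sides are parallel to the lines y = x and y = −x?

27

In coordinates u = x + y, v = x − y the rectangle is axis-aligned; the map (x,y)→(u,v) scales areas by 2.
u-values: -4, -3, -3, -9, -8, -4; range = -3 − (-9) = 6.
v-values: 0, -3, 3, 1, -4, -6; range = 3 − (-6) = 9.
Area = (6 × 9) / 2 = 27.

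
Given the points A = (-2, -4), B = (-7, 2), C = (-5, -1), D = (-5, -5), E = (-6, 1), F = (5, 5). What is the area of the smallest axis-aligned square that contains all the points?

The bounding box has width 12 and height 10.
An axis-aligned square enclosing the set must have side ≥ max(width, height).
So the minimum side is max(12, 10) = 12.
Area = 12² = 144.

144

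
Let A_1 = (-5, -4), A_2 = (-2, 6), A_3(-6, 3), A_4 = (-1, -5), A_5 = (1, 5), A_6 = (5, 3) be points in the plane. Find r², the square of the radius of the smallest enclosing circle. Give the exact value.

The minimum enclosing circle of a finite set is fixed by two of the points (as a diameter) or three (as a circumcircle).
The minimum enclosing circle is determined by three boundary points: A_1, A_3, A_6.
Their circumcentre is (-0.5, 3/14) with r² = 3725/98.
The farthest remaining point A_2 is at distance² 3501/98 ≤ 3725/98.

3725/98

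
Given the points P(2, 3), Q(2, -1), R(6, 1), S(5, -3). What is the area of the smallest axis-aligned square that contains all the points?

36

The bounding box has width 4 and height 6.
An axis-aligned square enclosing the set must have side ≥ max(width, height).
So the minimum side is max(4, 6) = 6.
Area = 6² = 36.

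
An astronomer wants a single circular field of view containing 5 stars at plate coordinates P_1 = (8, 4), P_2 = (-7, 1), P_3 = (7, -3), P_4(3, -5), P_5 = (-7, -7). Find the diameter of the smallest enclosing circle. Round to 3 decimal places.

The minimum enclosing circle of a finite set is fixed by two of the points (as a diameter) or three (as a circumcircle).
The farthest pair is P_1–P_5 with squared distance 346. The circle on this segment as diameter has centre (0.5, -1.5) and r² = 346/4 = 86.5.
Check P_2: distance² to centre = 62.5 ≤ 86.5, so it lies inside.
All remaining points lie in this disk, and no smaller disk contains both endpoints, so this is the minimum enclosing circle.
Diameter = 2r = 2√(86.5) ≈ 18.601.

18.601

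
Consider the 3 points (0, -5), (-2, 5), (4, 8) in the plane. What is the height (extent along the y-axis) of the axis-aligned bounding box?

max y = 8, min y = -5, so height = 13.

13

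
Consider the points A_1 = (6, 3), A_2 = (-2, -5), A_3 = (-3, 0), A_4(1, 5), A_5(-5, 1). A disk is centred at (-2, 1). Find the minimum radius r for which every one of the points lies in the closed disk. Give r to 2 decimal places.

The required radius is the distance from (-2, 1) to the farthest point.
Squared distances: 68, 36, 2, 25, 9.
Maximum is 68, attained at A_1.
r = √68 ≈ 8.25.

8.25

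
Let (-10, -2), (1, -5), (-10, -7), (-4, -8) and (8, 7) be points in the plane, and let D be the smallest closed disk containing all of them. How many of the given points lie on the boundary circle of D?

The minimum enclosing circle of a finite set is fixed by two of the points (as a diameter) or three (as a circumcircle).
The farthest pair is (-10, -7)–(8, 7) with squared distance 520. The circle on this segment as diameter has centre (-1, 0) and r² = 520/4 = 130.
Check (-10, -2): distance² to centre = 85 ≤ 130, so it lies inside.
All remaining points lie in this disk, and no smaller disk contains both endpoints, so this is the minimum enclosing circle.
The points at distance exactly r from the centre are (-10, -7), (8, 7) — 2 points.

2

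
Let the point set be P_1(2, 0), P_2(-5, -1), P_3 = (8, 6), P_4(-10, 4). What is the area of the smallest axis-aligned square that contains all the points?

324

The bounding box has width 18 and height 7.
An axis-aligned square enclosing the set must have side ≥ max(width, height).
So the minimum side is max(18, 7) = 18.
Area = 18² = 324.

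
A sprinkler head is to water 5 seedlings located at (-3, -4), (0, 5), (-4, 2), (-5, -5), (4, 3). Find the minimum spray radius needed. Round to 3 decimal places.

A smallest enclosing disk is always determined by at most three of the input points on its boundary.
The farthest pair is (-5, -5)–(4, 3) with squared distance 145. The circle on this segment as diameter has centre (-0.5, -1) and r² = 145/4 = 36.25.
Check (-3, -4): distance² to centre = 15.25 ≤ 36.25, so it lies inside.
All remaining points lie in this disk, and no smaller disk contains both endpoints, so this is the minimum enclosing circle.
r = √(36.25) ≈ 6.021.

6.021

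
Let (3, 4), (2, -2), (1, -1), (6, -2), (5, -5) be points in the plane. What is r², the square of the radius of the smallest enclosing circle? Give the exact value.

21.25

The minimum enclosing circle of a finite set is fixed by two of the points (as a diameter) or three (as a circumcircle).
The farthest pair is (3, 4)–(5, -5) with squared distance 85. The circle on this segment as diameter has centre (4, -0.5) and r² = 85/4 = 21.25.
Check (2, -2): distance² to centre = 6.25 ≤ 21.25, so it lies inside.
All remaining points lie in this disk, and no smaller disk contains both endpoints, so this is the minimum enclosing circle.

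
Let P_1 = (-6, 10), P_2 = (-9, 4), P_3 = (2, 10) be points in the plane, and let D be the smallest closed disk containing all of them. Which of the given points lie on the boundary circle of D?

P_2, P_3

Side lengths²: P_1P_2² = 45, P_1P_3² = 64, P_2P_3² = 157.
Since P_2P_3² = 157 ≥ 64 + 45 = 109, the angle opposite P_2P_3 is not acute, so the smallest enclosing circle has P_2P_3 as diameter.
Centre = midpoint of P_2P_3 = (-3.5, 7), r² = 157/4 = 39.25.
The points at distance exactly r from the centre are P_2, P_3 — 2 points.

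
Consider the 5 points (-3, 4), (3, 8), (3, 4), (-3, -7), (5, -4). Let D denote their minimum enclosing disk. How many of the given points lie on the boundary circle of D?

2

The minimum enclosing circle of a finite set is fixed by two of the points (as a diameter) or three (as a circumcircle).
The farthest pair is (3, 8)–(-3, -7) with squared distance 261. The circle on this segment as diameter has centre (0, 0.5) and r² = 261/4 = 65.25.
Check (-3, 4): distance² to centre = 21.25 ≤ 65.25, so it lies inside.
All remaining points lie in this disk, and no smaller disk contains both endpoints, so this is the minimum enclosing circle.
The points at distance exactly r from the centre are (3, 8), (-3, -7) — 2 points.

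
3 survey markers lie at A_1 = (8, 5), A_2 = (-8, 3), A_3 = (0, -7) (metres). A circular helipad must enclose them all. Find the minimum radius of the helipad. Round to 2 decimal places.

8.46

Side lengths²: A_1A_2² = 260, A_1A_3² = 208, A_2A_3² = 164.
Since A_1A_2² = 260 < 208 + 164 = 372, the triangle is acute, so the smallest enclosing circle is the circumcircle.
Circumcentre = (7/22, 16/11), r² = 34645/484.
r = √(34645/484) ≈ 8.46.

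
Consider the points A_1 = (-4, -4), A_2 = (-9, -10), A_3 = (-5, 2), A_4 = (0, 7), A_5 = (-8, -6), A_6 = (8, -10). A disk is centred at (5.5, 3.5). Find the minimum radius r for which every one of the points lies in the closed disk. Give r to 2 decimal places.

The required radius is the distance from (5.5, 3.5) to the farthest point.
Squared distances: 146.5, 392.5, 112.5, 42.5, 272.5, 188.5.
Maximum is 392.5, attained at A_2.
r = √(392.5) ≈ 19.81.

19.81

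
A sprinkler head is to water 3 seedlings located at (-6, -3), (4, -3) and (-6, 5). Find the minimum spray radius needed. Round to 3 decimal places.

Call the three points A, B, C in the order given.
Side lengths²: AB² = 100, AC² = 64, BC² = 164.
Since BC² = 164 ≥ 100 + 64 = 164, the angle opposite BC is not acute, so the smallest enclosing circle has BC as diameter.
Centre = midpoint of BC = (-1, 1), r² = 164/4 = 41.
r = √41 ≈ 6.403.

6.403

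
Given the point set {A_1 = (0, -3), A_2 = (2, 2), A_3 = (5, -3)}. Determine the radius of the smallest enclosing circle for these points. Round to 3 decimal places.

3.140

Side lengths²: A_1A_2² = 29, A_1A_3² = 25, A_2A_3² = 34.
Since A_2A_3² = 34 < 29 + 25 = 54, the triangle is acute, so the smallest enclosing circle is the circumcircle.
Circumcentre = (2.5, -1.1), r² = 9.86.
r = √(9.86) ≈ 3.140.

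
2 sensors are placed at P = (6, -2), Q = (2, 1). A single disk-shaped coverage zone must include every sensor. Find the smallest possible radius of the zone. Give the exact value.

The smallest circle enclosing two points has them as diameter endpoints.
Centre = midpoint = (4, -0.5); r² = |PQ|²/4 = 25/4 = 6.25.
r = √(6.25) = 2.5.

2.5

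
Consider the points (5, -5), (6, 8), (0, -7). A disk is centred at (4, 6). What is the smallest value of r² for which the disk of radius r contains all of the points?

The required radius is the distance from (4, 6) to the farthest point.
Squared distances: 122, 8, 185.
Maximum is 185, attained at (0, -7).

185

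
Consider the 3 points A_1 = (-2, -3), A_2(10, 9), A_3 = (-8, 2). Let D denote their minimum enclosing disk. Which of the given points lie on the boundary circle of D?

A_2, A_3

Side lengths²: A_1A_2² = 288, A_1A_3² = 61, A_2A_3² = 373.
Since A_2A_3² = 373 ≥ 288 + 61 = 349, the angle opposite A_2A_3 is not acute, so the smallest enclosing circle has A_2A_3 as diameter.
Centre = midpoint of A_2A_3 = (1, 5.5), r² = 373/4 = 93.25.
The points at distance exactly r from the centre are A_2, A_3 — 2 points.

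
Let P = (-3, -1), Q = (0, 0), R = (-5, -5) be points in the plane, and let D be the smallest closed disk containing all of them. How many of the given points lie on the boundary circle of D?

Side lengths²: PQ² = 10, PR² = 20, QR² = 50.
Since QR² = 50 ≥ 20 + 10 = 30, the angle opposite QR is not acute, so the smallest enclosing circle has QR as diameter.
Centre = midpoint of QR = (-2.5, -2.5), r² = 50/4 = 12.5.
The points at distance exactly r from the centre are Q, R — 2 points.

2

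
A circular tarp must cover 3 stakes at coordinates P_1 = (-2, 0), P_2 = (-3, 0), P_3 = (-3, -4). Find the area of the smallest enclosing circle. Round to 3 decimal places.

13.352

Side lengths²: P_1P_2² = 1, P_1P_3² = 17, P_2P_3² = 16.
Since P_1P_3² = 17 ≥ 16 + 1 = 17, the angle opposite P_1P_3 is not acute, so the smallest enclosing circle has P_1P_3 as diameter.
Centre = midpoint of P_1P_3 = (-2.5, -2), r² = 17/4 = 4.25.
Area = π·r² = π·4.25 ≈ 13.352.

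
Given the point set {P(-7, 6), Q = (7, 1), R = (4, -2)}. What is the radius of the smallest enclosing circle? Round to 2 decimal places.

Side lengths²: PQ² = 221, PR² = 185, QR² = 18.
Since PQ² = 221 ≥ 185 + 18 = 203, the angle opposite PQ is not acute, so the smallest enclosing circle has PQ as diameter.
Centre = midpoint of PQ = (0, 3.5), r² = 221/4 = 55.25.
r = √(55.25) ≈ 7.43.

7.43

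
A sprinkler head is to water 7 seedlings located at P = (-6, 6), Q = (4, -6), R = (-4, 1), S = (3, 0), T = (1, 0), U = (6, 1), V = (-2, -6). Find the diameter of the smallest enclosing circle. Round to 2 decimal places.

The minimum enclosing circle of a finite set is fixed by two of the points (as a diameter) or three (as a circumcircle).
The farthest pair is P–Q with squared distance 244. The circle on this segment as diameter has centre (-1, 0) and r² = 244/4 = 61.
Check R: distance² to centre = 10 ≤ 61, so it lies inside.
All remaining points lie in this disk, and no smaller disk contains both endpoints, so this is the minimum enclosing circle.
Diameter = 2r = 2√61 ≈ 15.62.

15.62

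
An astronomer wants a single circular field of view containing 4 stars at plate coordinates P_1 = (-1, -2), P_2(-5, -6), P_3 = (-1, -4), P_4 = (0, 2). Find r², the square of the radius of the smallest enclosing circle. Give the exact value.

By Welzl's lemma the MEC is supported by two points (diametrically opposite) or three points (on a circumcircle).
The farthest pair is P_2–P_4 with squared distance 89. The circle on this segment as diameter has centre (-2.5, -2) and r² = 89/4 = 22.25.
Check P_1: distance² to centre = 2.25 ≤ 22.25, so it lies inside.
All remaining points lie in this disk, and no smaller disk contains both endpoints, so this is the minimum enclosing circle.

22.25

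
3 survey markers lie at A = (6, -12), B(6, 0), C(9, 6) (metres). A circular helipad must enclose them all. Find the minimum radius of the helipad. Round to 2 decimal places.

Side lengths²: AB² = 144, AC² = 333, BC² = 45.
Since AC² = 333 ≥ 144 + 45 = 189, the angle opposite AC is not acute, so the smallest enclosing circle has AC as diameter.
Centre = midpoint of AC = (7.5, -3), r² = 333/4 = 83.25.
r = √(83.25) ≈ 9.12.

9.12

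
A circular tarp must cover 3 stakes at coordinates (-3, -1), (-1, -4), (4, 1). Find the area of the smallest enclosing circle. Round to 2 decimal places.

Call the three points A, B, C in the order given.
Side lengths²: AB² = 13, AC² = 53, BC² = 50.
Since AC² = 53 < 50 + 13 = 63, the triangle is acute, so the smallest enclosing circle is the circumcircle.
Circumcentre = (0.7, -0.7), r² = 13.78.
Area = π·r² = π·13.78 ≈ 43.29.

43.29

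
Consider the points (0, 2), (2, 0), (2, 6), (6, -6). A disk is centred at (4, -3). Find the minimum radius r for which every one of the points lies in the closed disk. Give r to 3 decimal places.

The required radius is the distance from (4, -3) to the farthest point.
Squared distances: 41, 13, 85, 13.
Maximum is 85, attained at (2, 6).
r = √85 ≈ 9.220.

9.220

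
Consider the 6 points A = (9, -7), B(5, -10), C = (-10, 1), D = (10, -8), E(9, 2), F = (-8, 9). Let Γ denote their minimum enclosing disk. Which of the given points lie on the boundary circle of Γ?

D, F

By Welzl's lemma the MEC is supported by two points (diametrically opposite) or three points (on a circumcircle).
The farthest pair is D–F with squared distance 613. The circle on this segment as diameter has centre (1, 0.5) and r² = 613/4 = 153.25.
Check A: distance² to centre = 120.25 ≤ 153.25, so it lies inside.
All remaining points lie in this disk, and no smaller disk contains both endpoints, so this is the minimum enclosing circle.
The points at distance exactly r from the centre are D, F — 2 points.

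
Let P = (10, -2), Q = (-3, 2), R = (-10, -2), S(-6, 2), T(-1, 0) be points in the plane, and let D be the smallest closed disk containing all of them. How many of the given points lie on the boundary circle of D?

The farthest pair is P–R with squared distance 400. The circle on this segment as diameter has centre (0, -2) and r² = 400/4 = 100.
Check Q: distance² to centre = 25 ≤ 100, so it lies inside.
All remaining points lie in this disk, and no smaller disk contains both endpoints, so this is the minimum enclosing circle.
The points at distance exactly r from the centre are P, R — 2 points.

2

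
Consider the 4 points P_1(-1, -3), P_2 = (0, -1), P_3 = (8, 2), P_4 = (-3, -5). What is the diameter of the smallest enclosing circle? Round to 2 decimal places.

13.04

By Welzl's lemma the MEC is supported by two points (diametrically opposite) or three points (on a circumcircle).
The farthest pair is P_3–P_4 with squared distance 170. The circle on this segment as diameter has centre (2.5, -1.5) and r² = 170/4 = 42.5.
Check P_1: distance² to centre = 14.5 ≤ 42.5, so it lies inside.
All remaining points lie in this disk, and no smaller disk contains both endpoints, so this is the minimum enclosing circle.
Diameter = 2r = 2√(42.5) ≈ 13.04.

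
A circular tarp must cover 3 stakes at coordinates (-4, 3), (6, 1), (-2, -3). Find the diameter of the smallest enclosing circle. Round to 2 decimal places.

Call the three points A, B, C in the order given.
Side lengths²: AB² = 104, AC² = 40, BC² = 80.
Since AB² = 104 < 80 + 40 = 120, the triangle is acute, so the smallest enclosing circle is the circumcircle.
Circumcentre = (6/7, 9/7), r² = 1300/49.
Diameter = 2r = 2√(1300/49) ≈ 10.30.

10.30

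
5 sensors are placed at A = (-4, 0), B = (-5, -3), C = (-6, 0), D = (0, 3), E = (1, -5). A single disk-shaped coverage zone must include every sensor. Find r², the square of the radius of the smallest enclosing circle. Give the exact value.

12025/578

The minimum enclosing circle of a finite set is fixed by two of the points (as a diameter) or three (as a circumcircle).
The minimum enclosing circle is determined by three boundary points: C, D, E.
Their circumcentre is (-55/34, -43/34) with r² = 12025/578.
The farthest remaining point B is at distance² 8353/578 ≤ 12025/578.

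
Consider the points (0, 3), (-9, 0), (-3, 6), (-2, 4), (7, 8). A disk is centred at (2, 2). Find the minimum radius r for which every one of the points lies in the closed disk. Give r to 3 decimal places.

The required radius is the distance from (2, 2) to the farthest point.
Squared distances: 5, 125, 41, 20, 61.
Maximum is 125, attained at (-9, 0).
r = √125 ≈ 11.180.

11.180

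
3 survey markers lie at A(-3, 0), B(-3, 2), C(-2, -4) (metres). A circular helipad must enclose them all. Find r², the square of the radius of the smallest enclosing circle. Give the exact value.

Side lengths²: AB² = 4, AC² = 17, BC² = 37.
Since BC² = 37 ≥ 17 + 4 = 21, the angle opposite BC is not acute, so the smallest enclosing circle has BC as diameter.
Centre = midpoint of BC = (-2.5, -1), r² = 37/4 = 9.25.

9.25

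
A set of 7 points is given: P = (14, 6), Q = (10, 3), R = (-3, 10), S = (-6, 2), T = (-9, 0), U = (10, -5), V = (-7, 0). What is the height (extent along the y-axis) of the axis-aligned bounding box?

15

max y = 10, min y = -5, so height = 15.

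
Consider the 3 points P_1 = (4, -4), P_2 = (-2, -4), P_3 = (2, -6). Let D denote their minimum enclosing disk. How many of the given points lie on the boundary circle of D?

Side lengths²: P_1P_2² = 36, P_1P_3² = 8, P_2P_3² = 20.
Since P_1P_2² = 36 ≥ 20 + 8 = 28, the angle opposite P_1P_2 is not acute, so the smallest enclosing circle has P_1P_2 as diameter.
Centre = midpoint of P_1P_2 = (1, -4), r² = 36/4 = 9.
The points at distance exactly r from the centre are P_1, P_2 — 2 points.

2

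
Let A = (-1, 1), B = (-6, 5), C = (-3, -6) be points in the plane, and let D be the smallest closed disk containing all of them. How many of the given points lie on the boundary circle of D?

2

Side lengths²: AB² = 41, AC² = 53, BC² = 130.
Since BC² = 130 ≥ 53 + 41 = 94, the angle opposite BC is not acute, so the smallest enclosing circle has BC as diameter.
Centre = midpoint of BC = (-4.5, -0.5), r² = 130/4 = 32.5.
The points at distance exactly r from the centre are B, C — 2 points.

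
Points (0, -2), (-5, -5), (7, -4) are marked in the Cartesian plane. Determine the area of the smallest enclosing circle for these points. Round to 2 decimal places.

Call the three points A, B, C in the order given.
Side lengths²: AB² = 34, AC² = 53, BC² = 145.
Since BC² = 145 ≥ 53 + 34 = 87, the angle opposite BC is not acute, so the smallest enclosing circle has BC as diameter.
Centre = midpoint of BC = (1, -4.5), r² = 145/4 = 36.25.
Area = π·r² = π·36.25 ≈ 113.88.

113.88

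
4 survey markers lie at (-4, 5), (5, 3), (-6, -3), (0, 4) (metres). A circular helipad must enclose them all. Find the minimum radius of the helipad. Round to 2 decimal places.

The minimum enclosing circle of a finite set is fixed by two of the points (as a diameter) or three (as a circumcircle).
The farthest pair is (5, 3)–(-6, -3) with squared distance 157. The circle on this segment as diameter has centre (-0.5, 0) and r² = 157/4 = 39.25.
Check (-4, 5): distance² to centre = 37.25 ≤ 39.25, so it lies inside.
All remaining points lie in this disk, and no smaller disk contains both endpoints, so this is the minimum enclosing circle.
r = √(39.25) ≈ 6.26.

6.26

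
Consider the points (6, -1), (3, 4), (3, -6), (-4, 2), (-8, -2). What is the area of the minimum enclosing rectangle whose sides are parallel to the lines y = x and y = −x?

In coordinates u = x + y, v = x − y the rectangle is axis-aligned; the map (x,y)→(u,v) scales areas by 2.
u-values: 5, 7, -3, -2, -10; range = 7 − (-10) = 17.
v-values: 7, -1, 9, -6, -6; range = 9 − (-6) = 15.
Area = (17 × 15) / 2 = 127.5.

127.5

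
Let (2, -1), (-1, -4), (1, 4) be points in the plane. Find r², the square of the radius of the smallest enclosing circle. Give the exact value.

Call the three points A, B, C in the order given.
Side lengths²: AB² = 18, AC² = 26, BC² = 68.
Since BC² = 68 ≥ 26 + 18 = 44, the angle opposite BC is not acute, so the smallest enclosing circle has BC as diameter.
Centre = midpoint of BC = (0, 0), r² = 68/4 = 17.

17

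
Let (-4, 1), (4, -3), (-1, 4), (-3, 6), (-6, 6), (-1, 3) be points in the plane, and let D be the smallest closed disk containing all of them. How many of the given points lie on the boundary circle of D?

2

The farthest pair is (4, -3)–(-6, 6) with squared distance 181. The circle on this segment as diameter has centre (-1, 1.5) and r² = 181/4 = 45.25.
Check (-4, 1): distance² to centre = 9.25 ≤ 45.25, so it lies inside.
All remaining points lie in this disk, and no smaller disk contains both endpoints, so this is the minimum enclosing circle.
The points at distance exactly r from the centre are (4, -3), (-6, 6) — 2 points.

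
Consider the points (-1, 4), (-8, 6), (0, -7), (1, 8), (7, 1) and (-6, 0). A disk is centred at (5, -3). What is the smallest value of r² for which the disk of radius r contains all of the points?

The required radius is the distance from (5, -3) to the farthest point.
Squared distances: 85, 250, 41, 137, 20, 130.
Maximum is 250, attained at (-8, 6).

250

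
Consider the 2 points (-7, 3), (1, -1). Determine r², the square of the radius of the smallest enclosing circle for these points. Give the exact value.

The smallest circle enclosing two points has them as diameter endpoints.
Centre = midpoint = (-3, 1); r² = |(-7, 3)−(1, -1)|²/4 = 80/4 = 20.

20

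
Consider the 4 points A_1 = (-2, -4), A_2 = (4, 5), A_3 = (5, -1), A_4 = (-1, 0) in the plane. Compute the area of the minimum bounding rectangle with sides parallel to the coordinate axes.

x ranges over [-2, 5], width 7.
y ranges over [-4, 5], height 9.
Area = 7 × 9 = 63.

63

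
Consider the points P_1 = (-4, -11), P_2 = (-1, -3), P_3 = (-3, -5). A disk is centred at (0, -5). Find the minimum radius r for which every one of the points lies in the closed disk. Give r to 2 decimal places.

The required radius is the distance from (0, -5) to the farthest point.
Squared distances: 52, 5, 9.
Maximum is 52, attained at P_1.
r = √52 ≈ 7.21.

7.21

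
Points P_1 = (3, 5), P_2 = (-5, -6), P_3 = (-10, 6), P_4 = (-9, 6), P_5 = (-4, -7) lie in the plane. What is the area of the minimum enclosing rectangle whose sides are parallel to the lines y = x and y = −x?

180.5

In coordinates u = x + y, v = x − y the rectangle is axis-aligned; the map (x,y)→(u,v) scales areas by 2.
u-values: 8, -11, -4, -3, -11; range = 8 − (-11) = 19.
v-values: -2, 1, -16, -15, 3; range = 3 − (-16) = 19.
Area = (19 × 19) / 2 = 180.5.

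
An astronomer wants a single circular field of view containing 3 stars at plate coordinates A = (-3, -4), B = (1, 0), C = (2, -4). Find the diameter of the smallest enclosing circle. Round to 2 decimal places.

5.83

Side lengths²: AB² = 32, AC² = 25, BC² = 17.
Since AB² = 32 < 25 + 17 = 42, the triangle is acute, so the smallest enclosing circle is the circumcircle.
Circumcentre = (-0.5, -2.5), r² = 8.5.
Diameter = 2r = 2√(8.5) ≈ 5.83.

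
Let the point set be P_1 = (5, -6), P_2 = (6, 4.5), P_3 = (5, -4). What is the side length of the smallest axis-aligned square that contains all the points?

10.5

The bounding box has width 1 and height 10.5.
An axis-aligned square enclosing the set must have side ≥ max(width, height).
So the minimum side is max(1, 10.5) = 10.5.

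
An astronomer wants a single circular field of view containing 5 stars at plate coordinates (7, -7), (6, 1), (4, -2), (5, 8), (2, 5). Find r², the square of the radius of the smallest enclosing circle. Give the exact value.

The minimum enclosing circle of a finite set is fixed by two of the points (as a diameter) or three (as a circumcircle).
The farthest pair is (7, -7)–(5, 8) with squared distance 229. The circle on this segment as diameter has centre (6, 0.5) and r² = 229/4 = 57.25.
Check (6, 1): distance² to centre = 0.25 ≤ 57.25, so it lies inside.
All remaining points lie in this disk, and no smaller disk contains both endpoints, so this is the minimum enclosing circle.

57.25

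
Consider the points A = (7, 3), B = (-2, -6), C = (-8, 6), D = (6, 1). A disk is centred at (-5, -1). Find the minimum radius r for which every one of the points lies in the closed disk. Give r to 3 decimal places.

The required radius is the distance from (-5, -1) to the farthest point.
Squared distances: 160, 34, 58, 125.
Maximum is 160, attained at A.
r = √160 ≈ 12.649.

12.649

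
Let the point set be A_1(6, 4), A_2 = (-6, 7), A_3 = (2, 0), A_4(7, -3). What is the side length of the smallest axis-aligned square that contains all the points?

The bounding box has width 13 and height 10.
An axis-aligned square enclosing the set must have side ≥ max(width, height).
So the minimum side is max(13, 10) = 13.

13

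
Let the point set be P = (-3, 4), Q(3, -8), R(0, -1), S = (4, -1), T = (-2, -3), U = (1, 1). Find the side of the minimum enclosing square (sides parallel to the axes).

The bounding box has width 7 and height 12.
An axis-aligned square enclosing the set must have side ≥ max(width, height).
So the minimum side is max(7, 12) = 12.

12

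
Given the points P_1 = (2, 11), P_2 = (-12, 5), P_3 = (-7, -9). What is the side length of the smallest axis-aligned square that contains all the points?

20

The bounding box has width 14 and height 20.
An axis-aligned square enclosing the set must have side ≥ max(width, height).
So the minimum side is max(14, 20) = 20.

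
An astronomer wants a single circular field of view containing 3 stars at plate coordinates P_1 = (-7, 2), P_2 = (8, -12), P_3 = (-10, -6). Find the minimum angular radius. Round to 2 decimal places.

10.27

Side lengths²: P_1P_2² = 421, P_1P_3² = 73, P_2P_3² = 360.
Since P_1P_2² = 421 < 360 + 73 = 433, the triangle is acute, so the smallest enclosing circle is the circumcircle.
Circumcentre = (13/54, -95/18), r² = 153665/1458.
r = √(153665/1458) ≈ 10.27.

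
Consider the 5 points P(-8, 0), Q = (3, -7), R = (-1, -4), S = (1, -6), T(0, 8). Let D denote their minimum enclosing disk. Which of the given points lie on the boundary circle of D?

P, Q, T

The minimum enclosing circle of a finite set is fixed by two of the points (as a diameter) or three (as a circumcircle).
The minimum enclosing circle is determined by three boundary points: P, Q, T.
Their circumcentre is (-1/6, 1/6) with r² = 1105/18.
The farthest remaining point S is at distance² 709/18 ≤ 1105/18.
The points at distance exactly r from the centre are P, Q, T — 3 points.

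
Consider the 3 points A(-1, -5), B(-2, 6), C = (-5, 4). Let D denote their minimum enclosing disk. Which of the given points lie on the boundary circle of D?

Side lengths²: AB² = 122, AC² = 97, BC² = 13.
Since AB² = 122 ≥ 97 + 13 = 110, the angle opposite AB is not acute, so the smallest enclosing circle has AB as diameter.
Centre = midpoint of AB = (-1.5, 0.5), r² = 122/4 = 30.5.
The points at distance exactly r from the centre are A, B — 2 points.

A, B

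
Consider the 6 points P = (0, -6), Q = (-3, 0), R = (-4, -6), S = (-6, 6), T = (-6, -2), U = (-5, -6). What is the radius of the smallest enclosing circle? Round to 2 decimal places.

By Welzl's lemma the MEC is supported by two points (diametrically opposite) or three points (on a circumcircle).
The farthest pair is P–S with squared distance 180. The circle on this segment as diameter has centre (-3, 0) and r² = 180/4 = 45.
Check Q: distance² to centre = 0 ≤ 45, so it lies inside.
All remaining points lie in this disk, and no smaller disk contains both endpoints, so this is the minimum enclosing circle.
r = √45 ≈ 6.71.

6.71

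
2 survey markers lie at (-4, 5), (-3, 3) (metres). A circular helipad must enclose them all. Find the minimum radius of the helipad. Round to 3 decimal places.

1.118

The smallest circle enclosing two points has them as diameter endpoints.
Centre = midpoint = (-3.5, 4); r² = |(-4, 5)−(-3, 3)|²/4 = 5/4 = 1.25.
r = √(1.25) ≈ 1.118.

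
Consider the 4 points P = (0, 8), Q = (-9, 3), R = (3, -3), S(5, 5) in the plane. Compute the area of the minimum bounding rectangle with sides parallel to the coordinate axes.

154

x ranges over [-9, 5], width 14.
y ranges over [-3, 8], height 11.
Area = 14 × 11 = 154.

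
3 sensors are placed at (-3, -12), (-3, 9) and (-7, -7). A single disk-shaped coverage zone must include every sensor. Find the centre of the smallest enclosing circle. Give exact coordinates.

Call the three points A, B, C in the order given.
Side lengths²: AB² = 441, AC² = 41, BC² = 272.
Since AB² = 441 ≥ 272 + 41 = 313, the angle opposite AB is not acute, so the smallest enclosing circle has AB as diameter.
Centre = midpoint of AB = (-3, -1.5), r² = 441/4 = 110.25.
Centre = (-3, -1.5).

(-3, -1.5)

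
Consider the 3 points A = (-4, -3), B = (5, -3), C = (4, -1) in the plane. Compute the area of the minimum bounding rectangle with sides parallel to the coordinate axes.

18

x ranges over [-4, 5], width 9.
y ranges over [-3, -1], height 2.
Area = 9 × 2 = 18.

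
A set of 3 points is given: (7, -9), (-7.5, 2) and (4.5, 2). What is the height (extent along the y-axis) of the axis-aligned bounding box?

max y = 2, min y = -9, so height = 11.

11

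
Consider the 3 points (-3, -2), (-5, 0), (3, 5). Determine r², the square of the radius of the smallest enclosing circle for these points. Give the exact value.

7565/338

Call the three points A, B, C in the order given.
Side lengths²: AB² = 8, AC² = 85, BC² = 89.
Since BC² = 89 < 85 + 8 = 93, the triangle is acute, so the smallest enclosing circle is the circumcircle.
Circumcentre = (-21/26, 57/26), r² = 7565/338.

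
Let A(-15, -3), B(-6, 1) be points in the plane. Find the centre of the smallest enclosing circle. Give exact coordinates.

(-10.5, -1)

The smallest circle enclosing two points has them as diameter endpoints.
Centre = midpoint = (-10.5, -1); r² = |AB|²/4 = 97/4 = 24.25.
Centre = (-10.5, -1).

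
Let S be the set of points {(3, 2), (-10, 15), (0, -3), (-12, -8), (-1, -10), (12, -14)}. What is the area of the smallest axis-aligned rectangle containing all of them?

696

x ranges over [-12, 12], width 24.
y ranges over [-14, 15], height 29.
Area = 24 × 29 = 696.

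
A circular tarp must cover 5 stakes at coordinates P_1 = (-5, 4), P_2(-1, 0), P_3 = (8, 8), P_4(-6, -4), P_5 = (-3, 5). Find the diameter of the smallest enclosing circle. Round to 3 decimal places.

18.439

A smallest enclosing disk is always determined by at most three of the input points on its boundary.
The farthest pair is P_3–P_4 with squared distance 340. The circle on this segment as diameter has centre (1, 2) and r² = 340/4 = 85.
Check P_1: distance² to centre = 40 ≤ 85, so it lies inside.
All remaining points lie in this disk, and no smaller disk contains both endpoints, so this is the minimum enclosing circle.
Diameter = 2r = 2√85 ≈ 18.439.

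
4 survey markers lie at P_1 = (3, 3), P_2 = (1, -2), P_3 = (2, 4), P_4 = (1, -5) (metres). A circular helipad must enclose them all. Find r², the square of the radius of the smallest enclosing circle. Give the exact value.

20.5

The farthest pair is P_3–P_4 with squared distance 82. The circle on this segment as diameter has centre (1.5, -0.5) and r² = 82/4 = 20.5.
Check P_1: distance² to centre = 14.5 ≤ 20.5, so it lies inside.
All remaining points lie in this disk, and no smaller disk contains both endpoints, so this is the minimum enclosing circle.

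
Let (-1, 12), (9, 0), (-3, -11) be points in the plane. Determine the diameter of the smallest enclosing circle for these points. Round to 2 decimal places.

23.09

Call the three points A, B, C in the order given.
Side lengths²: AB² = 244, AC² = 533, BC² = 265.
Since AC² = 533 ≥ 265 + 244 = 509, the angle opposite AC is not acute, so the smallest enclosing circle has AC as diameter.
Centre = midpoint of AC = (-2, 0.5), r² = 533/4 = 133.25.
Diameter = 2r = 2√(133.25) ≈ 23.09.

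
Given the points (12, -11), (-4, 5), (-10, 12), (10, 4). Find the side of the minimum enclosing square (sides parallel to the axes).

23

The bounding box has width 22 and height 23.
An axis-aligned square enclosing the set must have side ≥ max(width, height).
So the minimum side is max(22, 23) = 23.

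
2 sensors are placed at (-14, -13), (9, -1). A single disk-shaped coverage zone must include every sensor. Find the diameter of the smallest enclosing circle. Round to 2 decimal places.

The smallest circle enclosing two points has them as diameter endpoints.
Centre = midpoint = (-2.5, -7); r² = |(-14, -13)−(9, -1)|²/4 = 673/4 = 168.25.
Diameter = 2r = 2√(168.25) ≈ 25.94.

25.94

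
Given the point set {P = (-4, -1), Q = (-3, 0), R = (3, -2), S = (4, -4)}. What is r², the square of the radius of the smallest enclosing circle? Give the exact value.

18.25

By Welzl's lemma the MEC is supported by two points (diametrically opposite) or three points (on a circumcircle).
The farthest pair is P–S with squared distance 73. The circle on this segment as diameter has centre (0, -2.5) and r² = 73/4 = 18.25.
Check Q: distance² to centre = 15.25 ≤ 18.25, so it lies inside.
All remaining points lie in this disk, and no smaller disk contains both endpoints, so this is the minimum enclosing circle.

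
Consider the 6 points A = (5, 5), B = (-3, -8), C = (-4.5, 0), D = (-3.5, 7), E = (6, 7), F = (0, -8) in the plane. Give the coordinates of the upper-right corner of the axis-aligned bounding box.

(6, 7)

x-range [-4.5, 6], y-range [-8, 7].
The upper-right corner is (6, 7).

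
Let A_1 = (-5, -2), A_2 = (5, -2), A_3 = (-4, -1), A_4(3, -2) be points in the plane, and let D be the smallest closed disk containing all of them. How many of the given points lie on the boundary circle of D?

2

A smallest enclosing disk is always determined by at most three of the input points on its boundary.
The farthest pair is A_1–A_2 with squared distance 100. The circle on this segment as diameter has centre (0, -2) and r² = 100/4 = 25.
Check A_3: distance² to centre = 17 ≤ 25, so it lies inside.
All remaining points lie in this disk, and no smaller disk contains both endpoints, so this is the minimum enclosing circle.
The points at distance exactly r from the centre are A_1, A_2 — 2 points.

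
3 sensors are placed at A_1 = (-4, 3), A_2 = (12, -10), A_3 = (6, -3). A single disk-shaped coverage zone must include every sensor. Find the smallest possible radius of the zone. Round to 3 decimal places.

Side lengths²: A_1A_2² = 425, A_1A_3² = 136, A_2A_3² = 85.
Since A_1A_2² = 425 ≥ 136 + 85 = 221, the angle opposite A_1A_2 is not acute, so the smallest enclosing circle has A_1A_2 as diameter.
Centre = midpoint of A_1A_2 = (4, -3.5), r² = 425/4 = 106.25.
r = √(106.25) ≈ 10.308.

10.308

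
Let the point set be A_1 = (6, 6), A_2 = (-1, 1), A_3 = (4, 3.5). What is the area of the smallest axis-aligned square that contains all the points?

The bounding box has width 7 and height 5.
An axis-aligned square enclosing the set must have side ≥ max(width, height).
So the minimum side is max(7, 5) = 7.
Area = 7² = 49.

49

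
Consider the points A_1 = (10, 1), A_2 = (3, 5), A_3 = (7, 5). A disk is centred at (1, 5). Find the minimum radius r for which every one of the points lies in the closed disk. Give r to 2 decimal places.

9.85

The required radius is the distance from (1, 5) to the farthest point.
Squared distances: 97, 4, 36.
Maximum is 97, attained at A_1.
r = √97 ≈ 9.85.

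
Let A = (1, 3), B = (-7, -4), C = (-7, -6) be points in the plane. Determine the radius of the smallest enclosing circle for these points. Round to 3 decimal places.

6.021

Side lengths²: AB² = 113, AC² = 145, BC² = 4.
Since AC² = 145 ≥ 113 + 4 = 117, the angle opposite AC is not acute, so the smallest enclosing circle has AC as diameter.
Centre = midpoint of AC = (-3, -1.5), r² = 145/4 = 36.25.
r = √(36.25) ≈ 6.021.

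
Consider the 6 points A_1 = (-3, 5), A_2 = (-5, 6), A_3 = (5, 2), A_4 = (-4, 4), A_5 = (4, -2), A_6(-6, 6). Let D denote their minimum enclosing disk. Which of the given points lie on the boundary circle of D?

A_5, A_6

The minimum enclosing circle of a finite set is fixed by two of the points (as a diameter) or three (as a circumcircle).
The farthest pair is A_5–A_6 with squared distance 164. The circle on this segment as diameter has centre (-1, 2) and r² = 164/4 = 41.
Check A_1: distance² to centre = 13 ≤ 41, so it lies inside.
All remaining points lie in this disk, and no smaller disk contains both endpoints, so this is the minimum enclosing circle.
The points at distance exactly r from the centre are A_5, A_6 — 2 points.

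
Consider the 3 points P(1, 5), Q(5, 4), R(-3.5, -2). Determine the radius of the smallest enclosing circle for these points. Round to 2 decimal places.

Side lengths²: PQ² = 17, PR² = 69.25, QR² = 108.25.
Since QR² = 108.25 ≥ 69.25 + 17 = 86.25, the angle opposite QR is not acute, so the smallest enclosing circle has QR as diameter.
Centre = midpoint of QR = (0.75, 1), r² = 108.25/4 = 27.0625.
r = √(27.0625) ≈ 5.20.

5.20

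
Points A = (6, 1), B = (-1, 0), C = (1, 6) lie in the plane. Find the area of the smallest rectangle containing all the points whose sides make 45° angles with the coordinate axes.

In coordinates u = x + y, v = x − y the rectangle is axis-aligned; the map (x,y)→(u,v) scales areas by 2.
u-values: 7, -1, 7; range = 7 − (-1) = 8.
v-values: 5, -1, -5; range = 5 − (-5) = 10.
Area = (8 × 10) / 2 = 40.

40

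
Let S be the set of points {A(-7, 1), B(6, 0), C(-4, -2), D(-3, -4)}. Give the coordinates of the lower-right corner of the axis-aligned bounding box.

(6, -4)

x-range [-7, 6], y-range [-4, 1].
The lower-right corner is (6, -4).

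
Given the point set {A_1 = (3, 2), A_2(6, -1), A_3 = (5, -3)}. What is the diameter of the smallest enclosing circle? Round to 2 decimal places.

5.39

Side lengths²: A_1A_2² = 18, A_1A_3² = 29, A_2A_3² = 5.
Since A_1A_3² = 29 ≥ 18 + 5 = 23, the angle opposite A_1A_3 is not acute, so the smallest enclosing circle has A_1A_3 as diameter.
Centre = midpoint of A_1A_3 = (4, -0.5), r² = 29/4 = 7.25.
Diameter = 2r = 2√(7.25) ≈ 5.39.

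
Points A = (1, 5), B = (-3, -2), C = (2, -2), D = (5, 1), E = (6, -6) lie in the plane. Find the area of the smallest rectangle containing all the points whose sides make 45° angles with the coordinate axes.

In coordinates u = x + y, v = x − y the rectangle is axis-aligned; the map (x,y)→(u,v) scales areas by 2.
u-values: 6, -5, 0, 6, 0; range = 6 − (-5) = 11.
v-values: -4, -1, 4, 4, 12; range = 12 − (-4) = 16.
Area = (11 × 16) / 2 = 88.

88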